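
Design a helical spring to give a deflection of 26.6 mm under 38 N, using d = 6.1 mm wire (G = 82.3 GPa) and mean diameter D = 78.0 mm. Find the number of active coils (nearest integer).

21

Required rate k = F/δ = 38/26.6 = 1.4286 N/mm
N_a = Gd⁴/(8D³k) = (82.3×10³ × 6.1⁴)/(8 × 78.0³ × 1.4286)
    = 1.13951e+08 / 5.42345e+06 = 21.01 → 21 coils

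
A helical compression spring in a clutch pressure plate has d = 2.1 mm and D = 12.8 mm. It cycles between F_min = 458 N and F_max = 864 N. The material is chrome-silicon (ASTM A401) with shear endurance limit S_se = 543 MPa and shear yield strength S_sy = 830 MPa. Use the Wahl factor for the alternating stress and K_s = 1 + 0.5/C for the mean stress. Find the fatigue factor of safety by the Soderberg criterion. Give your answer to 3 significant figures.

C = D/d = 12.8/2.1 = 6.0952; K_W = (4C−1)/(4C−4)+0.615/C = 1.2481; K_s = 1+0.5/C = 1.0820
F_a = (F_max−F_min)/2 = 203 N; F_m = (F_max+F_min)/2 = 661 N
τ_a = K_W·8F_aD/(πd³) = 1.2481 × 714.48 = 891.73 MPa
τ_m = K_s·8F_mD/(πd³) = 1.0820 × 2326.4 = 2517.3 MPa
Soderberg: 1/n_f = τ_a/S_se + τ_m/S_sy = 891.73/543 + 2517.3/830 = 1.64224 + 3.03288 = 4.6751
n_f = 1/4.6751 = 0.2139

0.214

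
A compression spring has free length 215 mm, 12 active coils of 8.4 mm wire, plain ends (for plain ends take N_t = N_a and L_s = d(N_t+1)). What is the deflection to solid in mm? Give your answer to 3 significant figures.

N_t = 12; L_s = 8.4·13 = 109.2 mm
δ_solid = L₀ − L_s = 215 − 109.2 = 105.8 mm

106 mm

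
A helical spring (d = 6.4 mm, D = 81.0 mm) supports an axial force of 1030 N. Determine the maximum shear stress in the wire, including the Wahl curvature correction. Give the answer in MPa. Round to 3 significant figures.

902 MPa

Spring index C = D/d = 81.0/6.4 = 12.6562
K_W = (4C−1)/(4C−4) + 0.615/C = 49.625/46.625 + 0.0486 = 1.1129
τ₀ = 8FD/(πd³) = 8·1030·81.0/(π·6.4³) = 667440/823.55 = 810.44 MPa
τ_max = K·τ₀ = 1.1129 × 810.44 = 901.97 MPa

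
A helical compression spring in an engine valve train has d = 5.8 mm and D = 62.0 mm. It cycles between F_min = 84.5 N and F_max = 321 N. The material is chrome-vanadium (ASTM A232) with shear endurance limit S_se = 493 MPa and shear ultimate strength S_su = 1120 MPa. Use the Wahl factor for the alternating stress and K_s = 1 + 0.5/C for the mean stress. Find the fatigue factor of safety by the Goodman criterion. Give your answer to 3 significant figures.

C = D/d = 62.0/5.8 = 10.6897; K_W = (4C−1)/(4C−4)+0.615/C = 1.1349; K_s = 1+0.5/C = 1.0468
F_a = (F_max−F_min)/2 = 118.25 N; F_m = (F_max+F_min)/2 = 202.75 N
τ_a = K_W·8F_aD/(πd³) = 1.1349 × 95.686 = 108.6 MPa
τ_m = K_s·8F_mD/(πd³) = 1.0468 × 164.06 = 171.74 MPa
Goodman: 1/n_f = τ_a/S_se + τ_m/S_su = 108.6/493 + 171.74/1120 = 0.22028 + 0.15334 = 0.37361
n_f = 1/0.37361 = 2.677

2.68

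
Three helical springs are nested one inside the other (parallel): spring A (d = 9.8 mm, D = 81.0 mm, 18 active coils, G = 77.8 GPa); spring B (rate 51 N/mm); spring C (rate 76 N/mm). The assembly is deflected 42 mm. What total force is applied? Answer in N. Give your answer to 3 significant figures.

k_A = Gd⁴/(8D³N_a) = (77.8×10³)(9.8⁴)/(8·81.0³·18) = 9.3771 N/mm
Parallel: k_eq = 9.3771 + 51 + 76 = 136.38 N/mm
F = k_eq·δ = 136.38·42 = 5727.8 N

5730 N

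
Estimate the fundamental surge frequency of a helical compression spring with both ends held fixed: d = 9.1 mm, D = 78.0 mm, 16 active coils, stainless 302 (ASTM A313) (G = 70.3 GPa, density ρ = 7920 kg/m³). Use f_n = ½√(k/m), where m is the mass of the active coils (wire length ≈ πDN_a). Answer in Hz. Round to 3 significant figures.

31.3 Hz

k = Gd⁴/(8D³N_a) = (70.3×10³)(9.1⁴)/(8·78.0³·16) = 7.9365 N/mm = 7936.5 N/m
Wire length L = πDN_a = π·78.0·16 = 3920.7 mm
m = ρ·(πd²/4)·L = 7920 × 65.039×10⁻⁶ m² × 3.9207 m = 2.0196 kg
f_n = ½√(k/m) = 0.5·√(7936.5/2.0196) = 0.5·√(3929.7) = 31.344 Hz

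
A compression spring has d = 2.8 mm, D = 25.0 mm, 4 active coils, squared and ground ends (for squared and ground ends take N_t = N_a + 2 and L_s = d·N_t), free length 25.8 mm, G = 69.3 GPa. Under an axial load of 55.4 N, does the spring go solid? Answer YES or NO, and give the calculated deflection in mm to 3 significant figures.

NO, δ = 6.50 mm

k = Gd⁴/(8D³N_a) = (69.3×10³)(2.8⁴)/(8·25.0³·4) = 8.5191 N/mm
N_t = 6; L_s = 2.8·6 = 16.8 mm; δ_solid = L₀ − L_s = 25.8 − 16.8 = 9 mm
δ = F/k = 55.4/8.5191 = 6.503 mm
δ < δ_solid → spring does not go solid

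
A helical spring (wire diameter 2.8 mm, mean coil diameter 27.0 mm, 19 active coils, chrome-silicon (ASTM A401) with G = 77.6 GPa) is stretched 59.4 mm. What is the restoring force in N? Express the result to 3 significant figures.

k = Gd⁴/(8D³N_a) = (77.6×10³)(2.8⁴)/(8·27.0³·19) = 1.5943 N/mm
F = k·δ = 1.5943 × 59.4 = 94.699 N

94.7 N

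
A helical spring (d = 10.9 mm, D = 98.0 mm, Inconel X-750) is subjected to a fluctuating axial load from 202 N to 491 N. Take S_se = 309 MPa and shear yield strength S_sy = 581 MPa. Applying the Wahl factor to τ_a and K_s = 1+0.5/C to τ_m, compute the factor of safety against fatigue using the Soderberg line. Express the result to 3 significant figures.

4.42

C = D/d = 98.0/10.9 = 8.9908; K_W = (4C−1)/(4C−4)+0.615/C = 1.1623; K_s = 1+0.5/C = 1.0556
F_a = (F_max−F_min)/2 = 144.5 N; F_m = (F_max+F_min)/2 = 346.5 N
τ_a = K_W·8F_aD/(πd³) = 1.1623 × 27.845 = 32.364 MPa
τ_m = K_s·8F_mD/(πd³) = 1.0556 × 66.771 = 70.485 MPa
Soderberg: 1/n_f = τ_a/S_se + τ_m/S_sy = 32.364/309 + 70.485/581 = 0.10474 + 0.12132 = 0.22605
n_f = 1/0.22605 = 4.424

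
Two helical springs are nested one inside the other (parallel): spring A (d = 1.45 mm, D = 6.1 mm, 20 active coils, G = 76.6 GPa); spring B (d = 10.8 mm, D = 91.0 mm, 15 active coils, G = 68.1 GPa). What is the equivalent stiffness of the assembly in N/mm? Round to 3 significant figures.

k_A = Gd⁴/(8D³N_a) = (76.6×10³)(1.45⁴)/(8·6.1³·20) = 9.3238 N/mm
k_B = Gd⁴/(8D³N_a) = (68.1×10³)(10.8⁴)/(8·91.0³·15) = 10.246 N/mm
Parallel: k_eq = 9.3238 + 10.246 = 19.569 N/mm

19.6 N/mm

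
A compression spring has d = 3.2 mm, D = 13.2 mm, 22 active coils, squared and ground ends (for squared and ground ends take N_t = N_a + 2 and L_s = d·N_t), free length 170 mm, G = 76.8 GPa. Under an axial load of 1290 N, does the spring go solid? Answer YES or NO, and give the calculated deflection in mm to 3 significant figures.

k = Gd⁴/(8D³N_a) = (76.8×10³)(3.2⁴)/(8·13.2³·22) = 19.894 N/mm
N_t = 24; L_s = 3.2·24 = 76.8 mm; δ_solid = L₀ − L_s = 170 − 76.8 = 93.2 mm
δ = F/k = 1290/19.894 = 64.843 mm
δ < δ_solid → spring does not go solid

NO, δ = 64.8 mm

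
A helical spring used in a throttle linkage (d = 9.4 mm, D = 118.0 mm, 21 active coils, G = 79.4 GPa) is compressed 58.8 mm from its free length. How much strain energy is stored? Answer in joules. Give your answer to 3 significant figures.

3.88 J

k = Gd⁴/(8D³N_a) = (79.4×10³)(9.4⁴)/(8·118.0³·21) = 2.2458 N/mm
U = ½kδ² = 0.5 × 2.2458 × 58.8² = 3882.4 N·mm = 3.8824 J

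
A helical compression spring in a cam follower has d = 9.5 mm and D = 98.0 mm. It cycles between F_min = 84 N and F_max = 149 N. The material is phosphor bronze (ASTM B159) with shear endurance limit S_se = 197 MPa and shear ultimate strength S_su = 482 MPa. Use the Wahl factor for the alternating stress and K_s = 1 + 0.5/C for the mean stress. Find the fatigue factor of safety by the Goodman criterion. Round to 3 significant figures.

C = D/d = 98.0/9.5 = 10.3158; K_W = (4C−1)/(4C−4)+0.615/C = 1.1401; K_s = 1+0.5/C = 1.0485
F_a = (F_max−F_min)/2 = 32.5 N; F_m = (F_max+F_min)/2 = 116.5 N
τ_a = K_W·8F_aD/(πd³) = 1.1401 × 9.4597 = 10.785 MPa
τ_m = K_s·8F_mD/(πd³) = 1.0485 × 33.909 = 35.553 MPa
Goodman: 1/n_f = τ_a/S_se + τ_m/S_su = 10.785/197 + 35.553/482 = 0.05475 + 0.07376 = 0.12851
n_f = 1/0.12851 = 7.782

7.78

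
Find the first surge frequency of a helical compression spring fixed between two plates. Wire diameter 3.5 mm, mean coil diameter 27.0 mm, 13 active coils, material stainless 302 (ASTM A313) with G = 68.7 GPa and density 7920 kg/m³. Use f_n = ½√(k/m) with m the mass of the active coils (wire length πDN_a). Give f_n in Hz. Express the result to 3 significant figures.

k = Gd⁴/(8D³N_a) = (68.7×10³)(3.5⁴)/(8·27.0³·13) = 5.0362 N/mm = 5036.2 N/m
Wire length L = πDN_a = π·27.0·13 = 1102.7 mm
m = ρ·(πd²/4)·L = 7920 × 9.6211×10⁻⁶ m² × 1.1027 m = 0.084025 kg
f_n = ½√(k/m) = 0.5·√(5036.2/0.084025) = 0.5·√(59937) = 122.41 Hz

122 Hz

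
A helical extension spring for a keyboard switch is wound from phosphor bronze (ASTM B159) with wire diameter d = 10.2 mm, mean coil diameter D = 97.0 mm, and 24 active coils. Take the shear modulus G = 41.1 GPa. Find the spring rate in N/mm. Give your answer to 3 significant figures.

2.54 N/mm

k = Gd⁴/(8D³N_a) = (41.1×10³ × 10.2⁴) / (8 × 97.0³ × 24)
  = 4.4488e+08 / 1.75233e+08 = 2.5388 N/mm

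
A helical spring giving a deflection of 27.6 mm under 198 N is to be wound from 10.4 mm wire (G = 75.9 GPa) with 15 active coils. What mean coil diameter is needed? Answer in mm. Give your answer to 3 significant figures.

101 mm

Required rate k = F/δ = 198/27.6 = 7.1739 N/mm
D = (Gd⁴/(8N_a·k))^(1/3) = (75.9×10³·10.4⁴/(8·15·7.1739))^(1/3)
  = (1.03143e+06)^(1/3) = 101.0367 mm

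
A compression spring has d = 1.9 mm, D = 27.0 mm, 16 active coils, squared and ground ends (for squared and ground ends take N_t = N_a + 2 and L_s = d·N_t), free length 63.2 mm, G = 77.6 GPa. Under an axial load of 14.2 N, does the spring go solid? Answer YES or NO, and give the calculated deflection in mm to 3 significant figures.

k = Gd⁴/(8D³N_a) = (77.6×10³)(1.9⁴)/(8·27.0³·16) = 0.4014 N/mm
N_t = 18; L_s = 1.9·18 = 34.2 mm; δ_solid = L₀ − L_s = 63.2 − 34.2 = 29 mm
δ = F/k = 14.2/0.4014 = 35.376 mm
δ ≥ δ_solid → spring goes solid

YES, δ = 35.4 mm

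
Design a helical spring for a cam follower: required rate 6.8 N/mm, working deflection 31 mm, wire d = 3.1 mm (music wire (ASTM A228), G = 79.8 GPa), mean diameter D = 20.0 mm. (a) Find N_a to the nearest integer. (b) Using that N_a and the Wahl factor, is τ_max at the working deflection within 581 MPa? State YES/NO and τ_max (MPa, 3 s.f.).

N_a = Gd⁴/(8D³k) = (79.8×10³)(3.1⁴)/(8·20.0³·6.8) = 16.93 → N_a = 17
Actual rate k = Gd⁴/(8D³·17) = 6.7736 N/mm
Working load F = kδ = 6.7736·31 = 209.98 N
C = 20.0/3.1 = 6.4516; K_W = (4C−1)/(4C−4)+0.615/C = 1.2329
τ_max = K_W·8FD/(πd³) = 1.2329·358.98 = 442.58 MPa
τ_max ≤ 581 MPa → acceptable

(a) 17 coils; (b) YES, τ_max = 443 MPa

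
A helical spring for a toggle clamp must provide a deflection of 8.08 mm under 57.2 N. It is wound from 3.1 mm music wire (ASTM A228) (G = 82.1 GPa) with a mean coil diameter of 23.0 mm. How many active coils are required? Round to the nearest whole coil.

Required rate k = F/δ = 57.2/8.08 = 7.0792 N/mm
N_a = Gd⁴/(8D³k) = (82.1×10³ × 3.1⁴)/(8 × 23.0³ × 7.0792)
    = 7.58211e+06 / 689062 = 11 → 11 coils

11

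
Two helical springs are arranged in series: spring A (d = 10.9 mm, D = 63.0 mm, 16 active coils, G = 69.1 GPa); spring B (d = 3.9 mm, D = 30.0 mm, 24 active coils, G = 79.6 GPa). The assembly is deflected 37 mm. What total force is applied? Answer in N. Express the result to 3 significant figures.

118 N

k_A = Gd⁴/(8D³N_a) = (69.1×10³)(10.9⁴)/(8·63.0³·16) = 30.476 N/mm
k_B = Gd⁴/(8D³N_a) = (79.6×10³)(3.9⁴)/(8·30.0³·24) = 3.5523 N/mm
Series: 1/k_eq = 1/30.476 + 1/3.5523 = 0.31432; k_eq = 3.1814 N/mm
F = k_eq·δ = 3.1814·37 = 117.71 N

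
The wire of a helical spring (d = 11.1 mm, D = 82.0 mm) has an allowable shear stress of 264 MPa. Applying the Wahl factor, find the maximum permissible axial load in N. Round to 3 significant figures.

C = D/d = 82.0/11.1 = 7.3874
K_W = (4C−1)/(4C−4) + 0.615/C = 28.550/25.550 + 0.0833 = 1.2007
τ_max = K·8FD/(πd³) → F_max = τ_allow·πd³/(8DK)
F_max = 264·π·11.1³/(8·82.0·1.2007) = 1.1343e+06/787.64 = 1440.1 N

1440 N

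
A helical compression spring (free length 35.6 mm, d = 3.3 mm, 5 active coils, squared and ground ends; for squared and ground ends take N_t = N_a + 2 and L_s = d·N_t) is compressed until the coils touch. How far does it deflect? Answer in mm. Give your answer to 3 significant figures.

N_t = 7; L_s = 3.3·7 = 23.1 mm
δ_solid = L₀ − L_s = 35.6 − 23.1 = 12.5 mm

12.5 mm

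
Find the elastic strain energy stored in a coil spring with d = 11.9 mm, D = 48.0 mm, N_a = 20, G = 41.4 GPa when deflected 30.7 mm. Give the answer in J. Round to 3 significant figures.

22.1 J

k = Gd⁴/(8D³N_a) = (41.4×10³)(11.9⁴)/(8·48.0³·20) = 46.919 N/mm
U = ½kδ² = 0.5 × 46.919 × 30.7² = 22110 N·mm = 22.11 J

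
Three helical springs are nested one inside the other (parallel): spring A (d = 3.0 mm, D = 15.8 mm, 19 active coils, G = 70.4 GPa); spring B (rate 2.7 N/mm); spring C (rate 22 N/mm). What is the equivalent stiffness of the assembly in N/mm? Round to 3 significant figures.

k_A = Gd⁴/(8D³N_a) = (70.4×10³)(3.0⁴)/(8·15.8³·19) = 9.5114 N/mm
Parallel: k_eq = 9.5114 + 2.7 + 22 = 34.211 N/mm

34.2 N/mm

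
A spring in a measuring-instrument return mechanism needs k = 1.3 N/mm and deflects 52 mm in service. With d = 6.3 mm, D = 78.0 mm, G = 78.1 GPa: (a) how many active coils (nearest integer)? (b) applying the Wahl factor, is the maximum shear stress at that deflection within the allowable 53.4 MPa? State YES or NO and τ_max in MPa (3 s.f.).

N_a = Gd⁴/(8D³k) = (78.1×10³)(6.3⁴)/(8·78.0³·1.3) = 24.93 → N_a = 25
Actual rate k = Gd⁴/(8D³·25) = 1.2963 N/mm
Working load F = kδ = 1.2963·52 = 67.407 N
C = 78.0/6.3 = 12.3810; K_W = (4C−1)/(4C−4)+0.615/C = 1.1156
τ_max = K_W·8FD/(πd³) = 1.1156·53.545 = 59.733 MPa
τ_max > 53.4 MPa → exceeds allowable

(a) 25 coils; (b) NO, τ_max = 59.7 MPa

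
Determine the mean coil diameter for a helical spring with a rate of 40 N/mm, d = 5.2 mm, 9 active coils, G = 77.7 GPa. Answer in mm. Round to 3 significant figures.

D = (Gd⁴/(8N_a·k))^(1/3) = (77.7×10³·5.2⁴/(8·9·40))^(1/3)
  = (19726.1)^(1/3) = 27.0197 mm

27.0 mm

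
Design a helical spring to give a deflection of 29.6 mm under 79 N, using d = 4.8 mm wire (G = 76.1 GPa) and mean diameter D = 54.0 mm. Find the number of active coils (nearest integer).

Required rate k = F/δ = 79/29.6 = 2.6689 N/mm
N_a = Gd⁴/(8D³k) = (76.1×10³ × 4.8⁴)/(8 × 54.0³ × 2.6689)
    = 4.0397e+07 / 3.36207e+06 = 12.02 → 12 coils

12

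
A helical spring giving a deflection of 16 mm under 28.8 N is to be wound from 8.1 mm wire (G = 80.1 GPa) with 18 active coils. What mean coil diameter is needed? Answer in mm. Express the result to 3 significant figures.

Required rate k = F/δ = 28.8/16 = 1.8 N/mm
D = (Gd⁴/(8N_a·k))^(1/3) = (80.1×10³·8.1⁴/(8·18·1.8))^(1/3)
  = (1.33026e+06)^(1/3) = 109.9797 mm

110 mm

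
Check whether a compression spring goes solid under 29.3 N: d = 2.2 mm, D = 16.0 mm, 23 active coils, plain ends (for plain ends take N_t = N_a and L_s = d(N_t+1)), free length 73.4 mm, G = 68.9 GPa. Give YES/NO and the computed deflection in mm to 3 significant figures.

NO, δ = 13.7 mm

k = Gd⁴/(8D³N_a) = (68.9×10³)(2.2⁴)/(8·16.0³·23) = 2.1416 N/mm
N_t = 23; L_s = 2.2·24 = 52.8 mm; δ_solid = L₀ − L_s = 73.4 − 52.8 = 20.6 mm
δ = F/k = 29.3/2.1416 = 13.682 mm
δ < δ_solid → spring does not go solid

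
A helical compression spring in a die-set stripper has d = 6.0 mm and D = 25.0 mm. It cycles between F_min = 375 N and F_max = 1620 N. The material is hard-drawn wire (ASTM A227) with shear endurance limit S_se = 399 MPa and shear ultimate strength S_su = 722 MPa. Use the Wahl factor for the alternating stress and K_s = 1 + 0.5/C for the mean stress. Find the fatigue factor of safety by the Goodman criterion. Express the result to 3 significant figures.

C = D/d = 25.0/6.0 = 4.1667; K_W = (4C−1)/(4C−4)+0.615/C = 1.3844; K_s = 1+0.5/C = 1.1200
F_a = (F_max−F_min)/2 = 622.5 N; F_m = (F_max+F_min)/2 = 997.5 N
τ_a = K_W·8F_aD/(πd³) = 1.3844 × 183.47 = 254 MPa
τ_m = K_s·8F_mD/(πd³) = 1.1200 × 293.99 = 329.27 MPa
Goodman: 1/n_f = τ_a/S_se + τ_m/S_su = 254/399 + 329.27/722 = 0.63660 + 0.45606 = 1.0927
n_f = 1/1.0927 = 0.9152

0.915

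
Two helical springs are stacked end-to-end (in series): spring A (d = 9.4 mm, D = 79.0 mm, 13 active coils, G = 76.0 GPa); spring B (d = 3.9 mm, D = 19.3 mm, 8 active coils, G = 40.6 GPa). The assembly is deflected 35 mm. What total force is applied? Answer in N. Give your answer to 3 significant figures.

258 N

k_A = Gd⁴/(8D³N_a) = (76.0×10³)(9.4⁴)/(8·79.0³·13) = 11.572 N/mm
k_B = Gd⁴/(8D³N_a) = (40.6×10³)(3.9⁴)/(8·19.3³·8) = 20.414 N/mm
Series: 1/k_eq = 1/11.572 + 1/20.414 = 0.1354; k_eq = 7.3855 N/mm
F = k_eq·δ = 7.3855·35 = 258.49 N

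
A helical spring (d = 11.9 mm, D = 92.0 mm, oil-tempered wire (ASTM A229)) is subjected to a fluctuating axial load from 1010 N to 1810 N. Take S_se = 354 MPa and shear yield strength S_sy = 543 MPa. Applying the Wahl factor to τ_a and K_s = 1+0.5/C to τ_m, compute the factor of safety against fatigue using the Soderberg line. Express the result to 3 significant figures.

1.75

C = D/d = 92.0/11.9 = 7.7311; K_W = (4C−1)/(4C−4)+0.615/C = 1.1910; K_s = 1+0.5/C = 1.0647
F_a = (F_max−F_min)/2 = 400 N; F_m = (F_max+F_min)/2 = 1410 N
τ_a = K_W·8F_aD/(πd³) = 1.1910 × 55.609 = 66.229 MPa
τ_m = K_s·8F_mD/(πd³) = 1.0647 × 196.02 = 208.7 MPa
Soderberg: 1/n_f = τ_a/S_se + τ_m/S_sy = 66.229/354 + 208.7/543 = 0.18709 + 0.38435 = 0.57143
n_f = 1/0.57143 = 1.75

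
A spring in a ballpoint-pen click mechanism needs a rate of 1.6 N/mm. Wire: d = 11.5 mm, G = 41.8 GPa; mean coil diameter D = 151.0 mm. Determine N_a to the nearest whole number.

N_a = Gd⁴/(8D³k) = (41.8×10³ × 11.5⁴)/(8 × 151.0³ × 1.6)
    = 7.31085e+08 / 4.40698e+07 = 16.59 → 17 coils

17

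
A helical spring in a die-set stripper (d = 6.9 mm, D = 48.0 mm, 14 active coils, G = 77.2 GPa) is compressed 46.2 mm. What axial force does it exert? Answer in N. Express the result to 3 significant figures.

653 N

k = Gd⁴/(8D³N_a) = (77.2×10³)(6.9⁴)/(8·48.0³·14) = 14.128 N/mm
F = k·δ = 14.128 × 46.2 = 652.7 N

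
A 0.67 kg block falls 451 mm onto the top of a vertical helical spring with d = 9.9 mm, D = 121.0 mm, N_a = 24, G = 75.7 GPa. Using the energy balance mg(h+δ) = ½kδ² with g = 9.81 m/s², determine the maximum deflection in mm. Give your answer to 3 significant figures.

55.8 mm

k = Gd⁴/(8D³N_a) = (75.7×10³)(9.9⁴)/(8·121.0³·24) = 2.1379 N/mm
W = mg = 0.67 × 9.81 = 6.5727 N
½kδ² − Wδ − Wh = 0 → δ = (W + √(W² + 2kWh))/k
δ = (6.5727 + √(43.2 + 12674.5))/2.1379 = (6.5727 + 112.77)/2.1379 = 55.825 mm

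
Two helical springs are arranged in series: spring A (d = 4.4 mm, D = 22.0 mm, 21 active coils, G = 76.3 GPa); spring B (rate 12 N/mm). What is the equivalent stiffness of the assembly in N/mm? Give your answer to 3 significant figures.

k_A = Gd⁴/(8D³N_a) = (76.3×10³)(4.4⁴)/(8·22.0³·21) = 15.987 N/mm
Series: 1/k_eq = 1/15.987 + 1/12 = 0.14589; k_eq = 6.8547 N/mm

6.85 N/mm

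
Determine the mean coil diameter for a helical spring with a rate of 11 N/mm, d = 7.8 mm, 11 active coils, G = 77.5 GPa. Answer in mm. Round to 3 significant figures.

D = (Gd⁴/(8N_a·k))^(1/3) = (77.5×10³·7.8⁴/(8·11·11))^(1/3)
  = (296350)^(1/3) = 66.6707 mm

66.7 mm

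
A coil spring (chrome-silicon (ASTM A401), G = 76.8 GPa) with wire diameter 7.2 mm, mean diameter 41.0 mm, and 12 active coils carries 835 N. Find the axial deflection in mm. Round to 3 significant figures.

k = Gd⁴/(8D³N_a) = (76.8×10³)(7.2⁴)/(8·41.0³·12) = 31.194 N/mm
δ = F/k = 835 / 31.194 = 26.768 mm

26.8 mm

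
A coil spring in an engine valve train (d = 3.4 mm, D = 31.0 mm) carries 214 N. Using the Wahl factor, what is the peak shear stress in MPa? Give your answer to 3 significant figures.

499 MPa

Spring index C = D/d = 31.0/3.4 = 9.1176
K_W = (4C−1)/(4C−4) + 0.615/C = 35.471/32.471 + 0.0675 = 1.1598
τ₀ = 8FD/(πd³) = 8·214·31.0/(π·3.4³) = 53072/123.48 = 429.81 MPa
τ_max = K·τ₀ = 1.1598 × 429.81 = 498.51 MPa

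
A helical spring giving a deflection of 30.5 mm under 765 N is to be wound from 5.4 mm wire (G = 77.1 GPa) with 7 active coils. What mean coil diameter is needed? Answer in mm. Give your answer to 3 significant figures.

Required rate k = F/δ = 765/30.5 = 25.082 N/mm
D = (Gd⁴/(8N_a·k))^(1/3) = (77.1×10³·5.4⁴/(8·7·25.082))^(1/3)
  = (46674.5)^(1/3) = 36.0048 mm

36.0 mm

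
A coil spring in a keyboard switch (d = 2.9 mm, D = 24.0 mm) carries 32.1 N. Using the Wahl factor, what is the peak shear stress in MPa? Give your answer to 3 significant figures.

Spring index C = D/d = 24.0/2.9 = 8.2759
K_W = (4C−1)/(4C−4) + 0.615/C = 32.103/29.103 + 0.0743 = 1.1774
τ₀ = 8FD/(πd³) = 8·32.1·24.0/(π·2.9³) = 6163.2/76.62 = 80.438 MPa
τ_max = K·τ₀ = 1.1774 × 80.438 = 94.707 MPa

94.7 MPa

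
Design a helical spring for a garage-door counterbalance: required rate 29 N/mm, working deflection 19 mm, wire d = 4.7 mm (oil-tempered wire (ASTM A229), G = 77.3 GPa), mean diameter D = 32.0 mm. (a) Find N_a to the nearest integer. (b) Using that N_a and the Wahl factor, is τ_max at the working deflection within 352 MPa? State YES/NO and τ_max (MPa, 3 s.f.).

N_a = Gd⁴/(8D³k) = (77.3×10³)(4.7⁴)/(8·32.0³·29) = 4.962 → N_a = 5
Actual rate k = Gd⁴/(8D³·5) = 28.778 N/mm
Working load F = kδ = 28.778·19 = 546.78 N
C = 32.0/4.7 = 6.8085; K_W = (4C−1)/(4C−4)+0.615/C = 1.2194
τ_max = K_W·8FD/(πd³) = 1.2194·429.15 = 523.33 MPa
τ_max > 352 MPa → exceeds allowable

(a) 5 coils; (b) NO, τ_max = 523 MPa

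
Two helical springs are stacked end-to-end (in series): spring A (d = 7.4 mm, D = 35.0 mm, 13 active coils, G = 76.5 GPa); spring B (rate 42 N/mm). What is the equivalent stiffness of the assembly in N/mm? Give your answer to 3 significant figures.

k_A = Gd⁴/(8D³N_a) = (76.5×10³)(7.4⁴)/(8·35.0³·13) = 51.446 N/mm
Series: 1/k_eq = 1/51.446 + 1/42 = 0.043247; k_eq = 23.123 N/mm

23.1 N/mm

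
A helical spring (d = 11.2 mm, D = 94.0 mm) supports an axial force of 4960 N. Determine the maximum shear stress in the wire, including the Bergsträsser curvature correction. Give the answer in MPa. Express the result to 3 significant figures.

983 MPa

Spring index C = D/d = 94.0/11.2 = 8.3929
K_B = (4C+2)/(4C−3) = 35.571/30.571 = 1.1636
τ₀ = 8FD/(πd³) = 8·4960·94.0/(π·11.2³) = 3.72992e+06/4413.7 = 845.08 MPa
τ_max = K·τ₀ = 1.1636 × 845.08 = 983.29 MPa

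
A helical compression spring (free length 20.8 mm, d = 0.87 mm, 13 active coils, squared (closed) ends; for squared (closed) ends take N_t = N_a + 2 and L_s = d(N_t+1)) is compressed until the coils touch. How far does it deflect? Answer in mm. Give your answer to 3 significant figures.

6.88 mm

N_t = 15; L_s = 0.87·16 = 13.92 mm
δ_solid = L₀ − L_s = 20.8 − 13.92 = 6.88 mm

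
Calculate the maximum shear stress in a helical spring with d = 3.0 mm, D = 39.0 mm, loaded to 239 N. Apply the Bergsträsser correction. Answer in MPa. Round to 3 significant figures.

Spring index C = D/d = 39.0/3.0 = 13.0000
K_B = (4C+2)/(4C−3) = 54.000/49.000 = 1.1020
τ₀ = 8FD/(πd³) = 8·239·39.0/(π·3.0³) = 74568/84.823 = 879.1 MPa
τ_max = K·τ₀ = 1.1020 × 879.1 = 968.81 MPa

969 MPa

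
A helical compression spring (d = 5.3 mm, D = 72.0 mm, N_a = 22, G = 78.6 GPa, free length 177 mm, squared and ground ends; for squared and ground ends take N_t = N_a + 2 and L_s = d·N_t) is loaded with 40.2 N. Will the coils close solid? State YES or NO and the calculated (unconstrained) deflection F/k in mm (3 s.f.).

k = Gd⁴/(8D³N_a) = (78.6×10³)(5.3⁴)/(8·72.0³·22) = 0.9441 N/mm
N_t = 24; L_s = 5.3·24 = 127.2 mm; δ_solid = L₀ − L_s = 177 − 127.2 = 49.8 mm
δ = F/k = 40.2/0.9441 = 42.58 mm
δ < δ_solid → spring does not go solid

NO, δ = 42.6 mm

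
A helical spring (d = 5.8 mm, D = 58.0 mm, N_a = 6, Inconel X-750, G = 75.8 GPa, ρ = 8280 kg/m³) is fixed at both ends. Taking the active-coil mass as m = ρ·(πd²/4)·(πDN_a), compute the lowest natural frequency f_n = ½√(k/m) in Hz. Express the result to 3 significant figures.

97.8 Hz

k = Gd⁴/(8D³N_a) = (75.8×10³)(5.8⁴)/(8·58.0³·6) = 9.1592 N/mm = 9159.2 N/m
Wire length L = πDN_a = π·58.0·6 = 1093.3 mm
m = ρ·(πd²/4)·L = 8280 × 26.421×10⁻⁶ m² × 1.0933 m = 0.23917 kg
f_n = ½√(k/m) = 0.5·√(9159.2/0.23917) = 0.5·√(38296) = 97.847 Hz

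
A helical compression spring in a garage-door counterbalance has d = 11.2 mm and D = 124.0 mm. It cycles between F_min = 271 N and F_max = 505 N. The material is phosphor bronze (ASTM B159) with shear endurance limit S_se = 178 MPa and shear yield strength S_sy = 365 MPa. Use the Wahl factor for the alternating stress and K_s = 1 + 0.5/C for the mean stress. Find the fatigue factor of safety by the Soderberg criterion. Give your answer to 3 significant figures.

C = D/d = 124.0/11.2 = 11.0714; K_W = (4C−1)/(4C−4)+0.615/C = 1.1300; K_s = 1+0.5/C = 1.0452
F_a = (F_max−F_min)/2 = 117 N; F_m = (F_max+F_min)/2 = 388 N
τ_a = K_W·8F_aD/(πd³) = 1.1300 × 26.296 = 29.715 MPa
τ_m = K_s·8F_mD/(πd³) = 1.0452 × 87.205 = 91.143 MPa
Soderberg: 1/n_f = τ_a/S_se + τ_m/S_sy = 29.715/178 + 91.143/365 = 0.16694 + 0.24971 = 0.41665
n_f = 1/0.41665 = 2.4

2.40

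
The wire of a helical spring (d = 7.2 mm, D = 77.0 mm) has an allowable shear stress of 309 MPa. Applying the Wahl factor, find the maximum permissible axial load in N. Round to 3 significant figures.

518 N

C = D/d = 77.0/7.2 = 10.6944
K_W = (4C−1)/(4C−4) + 0.615/C = 41.778/38.778 + 0.0575 = 1.1349
τ_max = K·8FD/(πd³) → F_max = τ_allow·πd³/(8DK)
F_max = 309·π·7.2³/(8·77.0·1.1349) = 3.6233e+05/699.08 = 518.3 N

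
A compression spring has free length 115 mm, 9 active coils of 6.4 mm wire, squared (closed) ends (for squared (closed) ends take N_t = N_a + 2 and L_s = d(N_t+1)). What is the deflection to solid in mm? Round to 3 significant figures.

38.2 mm

N_t = 11; L_s = 6.4·12 = 76.8 mm
δ_solid = L₀ − L_s = 115 − 76.8 = 38.2 mm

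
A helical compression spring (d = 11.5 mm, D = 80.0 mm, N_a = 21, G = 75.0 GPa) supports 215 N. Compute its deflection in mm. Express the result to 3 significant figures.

k = Gd⁴/(8D³N_a) = (75.0×10³)(11.5⁴)/(8·80.0³·21) = 15.25 N/mm
δ = F/k = 215 / 15.25 = 14.098 mm

14.1 mm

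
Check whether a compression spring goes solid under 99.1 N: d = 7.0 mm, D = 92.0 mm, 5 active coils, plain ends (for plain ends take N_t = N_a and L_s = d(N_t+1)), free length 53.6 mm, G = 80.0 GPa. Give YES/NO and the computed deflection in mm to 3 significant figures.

YES, δ = 16.1 mm

k = Gd⁴/(8D³N_a) = (80.0×10³)(7.0⁴)/(8·92.0³·5) = 6.1668 N/mm
N_t = 5; L_s = 7.0·6 = 42 mm; δ_solid = L₀ − L_s = 53.6 − 42 = 11.6 mm
δ = F/k = 99.1/6.1668 = 16.07 mm
δ ≥ δ_solid → spring goes solid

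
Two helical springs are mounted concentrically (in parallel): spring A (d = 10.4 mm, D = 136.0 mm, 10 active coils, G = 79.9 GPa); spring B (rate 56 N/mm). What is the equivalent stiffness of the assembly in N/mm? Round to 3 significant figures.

60.6 N/mm

k_A = Gd⁴/(8D³N_a) = (79.9×10³)(10.4⁴)/(8·136.0³·10) = 4.6449 N/mm
Parallel: k_eq = 4.6449 + 56 = 60.645 N/mm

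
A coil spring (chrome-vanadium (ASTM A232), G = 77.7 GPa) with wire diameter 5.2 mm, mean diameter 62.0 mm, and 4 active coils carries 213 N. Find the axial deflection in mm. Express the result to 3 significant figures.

28.6 mm

k = Gd⁴/(8D³N_a) = (77.7×10³)(5.2⁴)/(8·62.0³·4) = 7.4492 N/mm
δ = F/k = 213 / 7.4492 = 28.594 mm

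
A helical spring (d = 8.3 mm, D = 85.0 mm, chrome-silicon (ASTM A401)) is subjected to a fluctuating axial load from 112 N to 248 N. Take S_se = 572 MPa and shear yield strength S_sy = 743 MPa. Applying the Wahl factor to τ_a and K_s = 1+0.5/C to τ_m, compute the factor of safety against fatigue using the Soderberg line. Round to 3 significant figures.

6.78

C = D/d = 85.0/8.3 = 10.2410; K_W = (4C−1)/(4C−4)+0.615/C = 1.1412; K_s = 1+0.5/C = 1.0488
F_a = (F_max−F_min)/2 = 68 N; F_m = (F_max+F_min)/2 = 180 N
τ_a = K_W·8F_aD/(πd³) = 1.1412 × 25.741 = 29.377 MPa
τ_m = K_s·8F_mD/(πd³) = 1.0488 × 68.139 = 71.466 MPa
Soderberg: 1/n_f = τ_a/S_se + τ_m/S_sy = 29.377/572 + 71.466/743 = 0.05136 + 0.09619 = 0.14754
n_f = 1/0.14754 = 6.778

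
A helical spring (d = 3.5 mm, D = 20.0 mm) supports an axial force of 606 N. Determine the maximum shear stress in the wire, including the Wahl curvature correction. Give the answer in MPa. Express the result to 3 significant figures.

912 MPa

Spring index C = D/d = 20.0/3.5 = 5.7143
K_W = (4C−1)/(4C−4) + 0.615/C = 21.857/18.857 + 0.1076 = 1.2667
τ₀ = 8FD/(πd³) = 8·606·20.0/(π·3.5³) = 96960/134.7 = 719.84 MPa
τ_max = K·τ₀ = 1.2667 × 719.84 = 911.84 MPa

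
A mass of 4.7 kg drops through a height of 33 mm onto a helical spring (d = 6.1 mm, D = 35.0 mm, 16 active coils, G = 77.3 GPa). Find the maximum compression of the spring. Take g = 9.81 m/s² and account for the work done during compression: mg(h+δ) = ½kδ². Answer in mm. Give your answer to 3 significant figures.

15.1 mm

k = Gd⁴/(8D³N_a) = (77.3×10³)(6.1⁴)/(8·35.0³·16) = 19.502 N/mm
W = mg = 4.7 × 9.81 = 46.107 N
½kδ² − Wδ − Wh = 0 → δ = (W + √(W² + 2kWh))/k
δ = (46.107 + √(2125.9 + 59346.6))/19.502 = (46.107 + 247.94)/19.502 = 15.077 mm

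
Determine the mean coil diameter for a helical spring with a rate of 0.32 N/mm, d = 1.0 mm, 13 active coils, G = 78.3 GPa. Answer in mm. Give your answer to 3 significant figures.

13.3 mm

D = (Gd⁴/(8N_a·k))^(1/3) = (78.3×10³·1.0⁴/(8·13·0.32))^(1/3)
  = (2352.76)^(1/3) = 13.3002 mm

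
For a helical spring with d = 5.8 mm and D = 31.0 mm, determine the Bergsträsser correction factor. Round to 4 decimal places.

1.2720

C = D/d = 31.0/5.8 = 5.3448
K_B = (4C+2)/(4C−3) = 23.379/18.379 = 1.2720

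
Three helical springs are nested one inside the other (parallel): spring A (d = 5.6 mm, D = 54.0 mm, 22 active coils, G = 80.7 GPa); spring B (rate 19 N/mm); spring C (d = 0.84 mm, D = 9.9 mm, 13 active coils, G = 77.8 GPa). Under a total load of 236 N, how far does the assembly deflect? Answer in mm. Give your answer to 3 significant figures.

k_A = Gd⁴/(8D³N_a) = (80.7×10³)(5.6⁴)/(8·54.0³·22) = 2.8637 N/mm
k_C = Gd⁴/(8D³N_a) = (77.8×10³)(0.84⁴)/(8·9.9³·13) = 0.38385 N/mm
Parallel: k_eq = 2.8637 + 19 + 0.38385 = 22.248 N/mm
δ = F/k_eq = 236/22.248 = 10.608 mm

10.6 mm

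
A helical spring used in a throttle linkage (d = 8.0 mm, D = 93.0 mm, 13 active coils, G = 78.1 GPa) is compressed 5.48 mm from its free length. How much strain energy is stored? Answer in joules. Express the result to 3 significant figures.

k = Gd⁴/(8D³N_a) = (78.1×10³)(8.0⁴)/(8·93.0³·13) = 3.8241 N/mm
U = ½kδ² = 0.5 × 3.8241 × 5.48² = 57.42 N·mm = 0.05742 J

0.0574 J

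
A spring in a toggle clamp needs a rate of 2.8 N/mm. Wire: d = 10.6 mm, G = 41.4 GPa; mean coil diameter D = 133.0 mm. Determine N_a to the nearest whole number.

10

N_a = Gd⁴/(8D³k) = (41.4×10³ × 10.6⁴)/(8 × 133.0³ × 2.8)
    = 5.22665e+08 / 5.26991e+07 = 9.918 → 10 coils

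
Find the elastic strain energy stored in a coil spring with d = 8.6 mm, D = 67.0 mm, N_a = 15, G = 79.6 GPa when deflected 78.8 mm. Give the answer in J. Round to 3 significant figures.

37.5 J

k = Gd⁴/(8D³N_a) = (79.6×10³)(8.6⁴)/(8·67.0³·15) = 12.064 N/mm
U = ½kδ² = 0.5 × 12.064 × 78.8² = 37456 N·mm = 37.456 J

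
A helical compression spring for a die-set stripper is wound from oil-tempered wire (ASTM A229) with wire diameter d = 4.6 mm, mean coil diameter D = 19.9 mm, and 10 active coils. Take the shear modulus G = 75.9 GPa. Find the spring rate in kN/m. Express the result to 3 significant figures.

k = Gd⁴/(8D³N_a) = (75.9×10³ × 4.6⁴) / (8 × 19.9³ × 10)
  = 3.39839e+07 / 630448 = 53.904 N/mm

53.9 kN/m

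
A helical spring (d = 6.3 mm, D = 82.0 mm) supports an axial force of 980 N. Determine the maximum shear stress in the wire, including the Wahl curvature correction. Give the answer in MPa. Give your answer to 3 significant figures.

Spring index C = D/d = 82.0/6.3 = 13.0159
K_W = (4C−1)/(4C−4) + 0.615/C = 51.063/48.063 + 0.0473 = 1.1097
τ₀ = 8FD/(πd³) = 8·980·82.0/(π·6.3³) = 642880/785.55 = 818.39 MPa
τ_max = K·τ₀ = 1.1097 × 818.39 = 908.14 MPa

908 MPa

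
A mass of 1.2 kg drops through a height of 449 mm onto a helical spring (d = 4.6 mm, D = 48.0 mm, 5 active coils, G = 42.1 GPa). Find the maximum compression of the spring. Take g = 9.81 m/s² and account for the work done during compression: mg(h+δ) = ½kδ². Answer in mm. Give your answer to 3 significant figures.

52.6 mm

k = Gd⁴/(8D³N_a) = (42.1×10³)(4.6⁴)/(8·48.0³·5) = 4.2612 N/mm
W = mg = 1.2 × 9.81 = 11.772 N
½kδ² − Wδ − Wh = 0 → δ = (W + √(W² + 2kWh))/k
δ = (11.772 + √(138.58 + 45046))/4.2612 = (11.772 + 212.57)/4.2612 = 52.647 mm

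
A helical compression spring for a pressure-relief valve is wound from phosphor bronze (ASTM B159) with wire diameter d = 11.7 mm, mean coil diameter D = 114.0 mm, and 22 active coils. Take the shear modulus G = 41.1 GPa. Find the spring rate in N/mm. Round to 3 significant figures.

k = Gd⁴/(8D³N_a) = (41.1×10³ × 11.7⁴) / (8 × 114.0³ × 22)
  = 7.70168e+08 / 2.60752e+08 = 2.9536 N/mm

2.95 N/mm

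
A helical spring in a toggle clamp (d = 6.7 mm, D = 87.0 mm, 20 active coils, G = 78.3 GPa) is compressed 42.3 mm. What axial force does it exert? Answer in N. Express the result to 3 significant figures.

k = Gd⁴/(8D³N_a) = (78.3×10³)(6.7⁴)/(8·87.0³·20) = 1.4976 N/mm
F = k·δ = 1.4976 × 42.3 = 63.347 N

63.3 N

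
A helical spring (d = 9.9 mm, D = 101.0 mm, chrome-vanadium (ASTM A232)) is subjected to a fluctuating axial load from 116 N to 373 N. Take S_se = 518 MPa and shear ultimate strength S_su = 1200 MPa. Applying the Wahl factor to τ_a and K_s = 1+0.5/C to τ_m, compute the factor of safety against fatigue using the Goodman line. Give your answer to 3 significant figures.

C = D/d = 101.0/9.9 = 10.2020; K_W = (4C−1)/(4C−4)+0.615/C = 1.1418; K_s = 1+0.5/C = 1.0490
F_a = (F_max−F_min)/2 = 128.5 N; F_m = (F_max+F_min)/2 = 244.5 N
τ_a = K_W·8F_aD/(πd³) = 1.1418 × 34.061 = 38.891 MPa
τ_m = K_s·8F_mD/(πd³) = 1.0490 × 64.809 = 67.985 MPa
Goodman: 1/n_f = τ_a/S_se + τ_m/S_su = 38.891/518 + 67.985/1200 = 0.07508 + 0.05665 = 0.13173
n_f = 1/0.13173 = 7.591

7.59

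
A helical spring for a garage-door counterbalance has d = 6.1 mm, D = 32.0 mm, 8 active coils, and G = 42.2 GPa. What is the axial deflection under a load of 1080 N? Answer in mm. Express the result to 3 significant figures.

38.8 mm

k = Gd⁴/(8D³N_a) = (42.2×10³)(6.1⁴)/(8·32.0³·8) = 27.861 N/mm
δ = F/k = 1080 / 27.861 = 38.763 mm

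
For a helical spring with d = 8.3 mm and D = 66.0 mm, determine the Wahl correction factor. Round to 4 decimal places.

1.1852

C = D/d = 66.0/8.3 = 7.9518
K_W = (4C−1)/(4C−4) + 0.615/C = 30.807/27.807 + 0.0773 = 1.1852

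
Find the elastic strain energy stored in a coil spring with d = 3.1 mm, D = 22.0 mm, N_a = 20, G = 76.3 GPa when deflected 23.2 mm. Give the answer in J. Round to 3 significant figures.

k = Gd⁴/(8D³N_a) = (76.3×10³)(3.1⁴)/(8·22.0³·20) = 4.136 N/mm
U = ½kδ² = 0.5 × 4.136 × 23.2² = 1113.1 N·mm = 1.1131 J

1.11 J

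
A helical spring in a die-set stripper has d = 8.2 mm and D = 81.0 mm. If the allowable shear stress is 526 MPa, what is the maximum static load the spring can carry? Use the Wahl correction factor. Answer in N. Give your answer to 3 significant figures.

1230 N

C = D/d = 81.0/8.2 = 9.8780
K_W = (4C−1)/(4C−4) + 0.615/C = 38.512/35.512 + 0.0623 = 1.1467
τ_max = K·8FD/(πd³) → F_max = τ_allow·πd³/(8DK)
F_max = 526·π·8.2³/(8·81.0·1.1467) = 9.1112e+05/743.09 = 1226.1 N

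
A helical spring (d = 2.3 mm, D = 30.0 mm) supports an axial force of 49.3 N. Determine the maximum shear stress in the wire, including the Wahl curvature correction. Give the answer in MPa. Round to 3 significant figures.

Spring index C = D/d = 30.0/2.3 = 13.0435
K_W = (4C−1)/(4C−4) + 0.615/C = 51.174/48.174 + 0.0471 = 1.1094
τ₀ = 8FD/(πd³) = 8·49.3·30.0/(π·2.3³) = 11832/38.224 = 309.55 MPa
τ_max = K·τ₀ = 1.1094 × 309.55 = 343.42 MPa

343 MPa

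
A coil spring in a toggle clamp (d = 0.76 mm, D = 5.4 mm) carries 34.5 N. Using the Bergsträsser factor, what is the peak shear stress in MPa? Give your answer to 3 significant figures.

1290 MPa

Spring index C = D/d = 5.4/0.76 = 7.1053
K_B = (4C+2)/(4C−3) = 30.421/25.421 = 1.1967
τ₀ = 8FD/(πd³) = 8·34.5·5.4/(π·0.76³) = 1490.4/1.3791 = 1080.7 MPa
τ_max = K·τ₀ = 1.1967 × 1080.7 = 1293.3 MPa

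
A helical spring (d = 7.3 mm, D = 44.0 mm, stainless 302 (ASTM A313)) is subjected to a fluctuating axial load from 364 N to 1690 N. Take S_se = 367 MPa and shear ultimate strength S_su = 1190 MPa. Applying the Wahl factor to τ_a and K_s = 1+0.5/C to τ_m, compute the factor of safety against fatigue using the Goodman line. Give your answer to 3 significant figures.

1.09

C = D/d = 44.0/7.3 = 6.0274; K_W = (4C−1)/(4C−4)+0.615/C = 1.2512; K_s = 1+0.5/C = 1.0830
F_a = (F_max−F_min)/2 = 663 N; F_m = (F_max+F_min)/2 = 1027 N
τ_a = K_W·8F_aD/(πd³) = 1.2512 × 190.96 = 238.93 MPa
τ_m = K_s·8F_mD/(πd³) = 1.0830 × 295.8 = 320.34 MPa
Goodman: 1/n_f = τ_a/S_se + τ_m/S_su = 238.93/367 + 320.34/1190 = 0.65103 + 0.26919 = 0.92022
n_f = 1/0.92022 = 1.087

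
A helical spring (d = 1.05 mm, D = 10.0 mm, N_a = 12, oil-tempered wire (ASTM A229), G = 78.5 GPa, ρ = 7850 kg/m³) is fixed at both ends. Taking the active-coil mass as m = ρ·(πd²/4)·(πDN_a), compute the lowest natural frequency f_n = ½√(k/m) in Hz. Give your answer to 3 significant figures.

k = Gd⁴/(8D³N_a) = (78.5×10³)(1.05⁴)/(8·10.0³·12) = 0.99393 N/mm = 993.93 N/m
Wire length L = πDN_a = π·10.0·12 = 376.99 mm
m = ρ·(πd²/4)·L = 7850 × 0.8659×10⁻⁶ m² × 0.37699 m = 0.0025625 kg
f_n = ½√(k/m) = 0.5·√(993.93/0.0025625) = 0.5·√(3.8787e+05) = 311.4 Hz

311 Hz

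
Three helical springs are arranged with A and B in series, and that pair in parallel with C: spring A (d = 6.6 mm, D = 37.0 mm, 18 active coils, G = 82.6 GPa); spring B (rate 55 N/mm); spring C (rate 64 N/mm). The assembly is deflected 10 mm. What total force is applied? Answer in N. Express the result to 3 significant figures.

k_A = Gd⁴/(8D³N_a) = (82.6×10³)(6.6⁴)/(8·37.0³·18) = 21.488 N/mm
Springs A,B series: k_AB = 1/(1/21.488+1/55) = 15.451 N/mm; parallel with C: k_eq = 15.451+64 = 79.451 N/mm
F = k_eq·δ = 79.451·10 = 794.51 N

795 N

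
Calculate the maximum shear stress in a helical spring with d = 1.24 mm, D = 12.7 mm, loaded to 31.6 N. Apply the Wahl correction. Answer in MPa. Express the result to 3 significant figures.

Spring index C = D/d = 12.7/1.24 = 10.2419
K_W = (4C−1)/(4C−4) + 0.615/C = 39.968/36.968 + 0.0600 = 1.1412
τ₀ = 8FD/(πd³) = 8·31.6·12.7/(π·1.24³) = 3210.56/5.9898 = 536 MPa
τ_max = K·τ₀ = 1.1412 × 536 = 611.68 MPa

612 MPa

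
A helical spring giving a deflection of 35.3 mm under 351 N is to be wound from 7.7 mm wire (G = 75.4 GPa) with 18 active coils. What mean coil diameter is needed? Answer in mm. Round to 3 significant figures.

57.0 mm

Required rate k = F/δ = 351/35.3 = 9.9433 N/mm
D = (Gd⁴/(8N_a·k))^(1/3) = (75.4×10³·7.7⁴/(8·18·9.9433))^(1/3)
  = (185114)^(1/3) = 56.9919 mm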